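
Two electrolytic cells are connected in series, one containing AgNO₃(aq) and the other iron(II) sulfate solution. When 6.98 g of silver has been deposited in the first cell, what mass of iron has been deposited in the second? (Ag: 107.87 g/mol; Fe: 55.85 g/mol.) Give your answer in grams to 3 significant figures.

n(Ag) = 6.98 / 107.87 = 0.06471 mol
Ag⁺ + e⁻ → Ag, so n(e⁻) = 0.06471 mol
Since the cells are in series, n(e⁻) in the Fe cell is also 0.06471 mol.
Fe²⁺ + 2e⁻ → Fe, so n(Fe) = 0.06471 / 2 = 0.03236 mol
m(Fe) = 0.03236 × 55.85 = 1.81 g

1.81 g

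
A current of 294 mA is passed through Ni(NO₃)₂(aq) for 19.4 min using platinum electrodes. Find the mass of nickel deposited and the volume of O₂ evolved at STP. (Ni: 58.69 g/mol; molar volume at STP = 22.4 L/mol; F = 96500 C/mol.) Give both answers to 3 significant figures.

Q = 0.294 × 1164 = 342.2 C; n(e⁻) = 342.2 / 96500 = 0.003546 mol
Cathode: Ni²⁺ + 2e⁻ → Ni → n(Ni) = 0.003546/2 = 0.001773 mol → 0.104 g
Anode: 2H₂O → O₂ + 4H⁺ + 4e⁻ → n(O₂) = 0.003546/4 = 8.865×10^-4 mol → 0.0199 L

0.104 g Ni; 0.0199 L O₂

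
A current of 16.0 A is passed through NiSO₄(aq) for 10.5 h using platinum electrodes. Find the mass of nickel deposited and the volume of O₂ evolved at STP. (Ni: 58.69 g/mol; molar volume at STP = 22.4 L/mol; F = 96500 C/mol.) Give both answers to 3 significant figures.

184 g Ni; 35.1 L O₂

Q = 16.0 × 37800 = 6.048×10^5 C; n(e⁻) = 6.048×10^5 / 96500 = 6.267 mol
Cathode: Ni²⁺ + 2e⁻ → Ni → n(Ni) = 6.267/2 = 3.134 mol → 184 g
Anode: 2H₂O → O₂ + 4H⁺ + 4e⁻ → n(O₂) = 6.267/4 = 1.567 mol → 35.1 L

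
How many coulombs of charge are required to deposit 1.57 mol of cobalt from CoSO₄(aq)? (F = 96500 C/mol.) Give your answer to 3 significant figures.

3.03×10^5 C

Co²⁺ + 2e⁻ → Co, so n(e⁻) = 2 × 1.57 = 3.140 mol
Q = 3.140 × 96500 = 3.030×10^5 C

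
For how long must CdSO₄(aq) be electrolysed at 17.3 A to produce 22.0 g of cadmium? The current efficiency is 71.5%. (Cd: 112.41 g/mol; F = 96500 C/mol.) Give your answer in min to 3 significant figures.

n(Cd) = 22.0 / 112.41 = 0.1957 mol
Cd²⁺ + 2e⁻ → Cd, so n(e⁻) = 2 × 0.1957 = 0.3914 mol
Q = 0.3914 × 96500 / 0.715 = 52830 C
t = Q / I = 52830 / 17.3 = 3054 s = 50.9 min

50.9 min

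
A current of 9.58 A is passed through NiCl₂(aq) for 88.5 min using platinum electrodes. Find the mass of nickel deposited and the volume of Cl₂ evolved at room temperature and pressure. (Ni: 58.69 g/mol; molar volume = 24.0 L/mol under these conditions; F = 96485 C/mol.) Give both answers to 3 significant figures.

15.5 g Ni; 6.33 L Cl₂

Q = 9.58 × 5310 = 50870 C; n(e⁻) = 50870 / 96485 = 0.5272 mol
Cathode: Ni²⁺ + 2e⁻ → Ni → n(Ni) = 0.5272/2 = 0.2636 mol → 15.5 g
Anode: 2Cl⁻ → Cl₂ + 2e⁻ → n(Cl₂) = 0.5272/2 = 0.2636 mol → 6.33 L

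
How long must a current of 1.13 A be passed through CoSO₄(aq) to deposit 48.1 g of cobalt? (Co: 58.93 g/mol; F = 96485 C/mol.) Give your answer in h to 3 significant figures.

38.7 h

n(Co) = 48.1 / 58.93 = 0.8162 mol
Co²⁺ + 2e⁻ → Co, so n(e⁻) = 2 × 0.8162 = 1.632 mol
Q = 1.632 × 96485 = 1.575×10^5 C
t = Q / I = 1.575×10^5 / 1.13 = 1.394×10^5 s = 38.7 h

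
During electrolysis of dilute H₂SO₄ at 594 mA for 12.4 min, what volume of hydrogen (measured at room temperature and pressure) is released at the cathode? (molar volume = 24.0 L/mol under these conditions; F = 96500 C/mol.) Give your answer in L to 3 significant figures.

0.0550 L

Q = 0.594 A × 744 s = 441.9 C
n(e⁻) = 441.9 / 96500 = 0.004579 mol
2H⁺ + 2e⁻ → H₂, so n(H₂) = 0.004579 / 2 = 0.002290 mol
V = 0.002290 × 24.0 = 0.05496 L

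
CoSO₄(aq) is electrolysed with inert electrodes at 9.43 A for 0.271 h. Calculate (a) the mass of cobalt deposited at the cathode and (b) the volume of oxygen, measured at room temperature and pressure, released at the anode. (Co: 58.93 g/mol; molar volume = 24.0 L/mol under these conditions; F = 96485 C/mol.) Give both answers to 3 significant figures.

2.81 g Co; 0.572 L O₂

Q = 9.43 × 975.6 = 9200 C; n(e⁻) = 9200 / 96485 = 0.09535 mol
Cathode: Co²⁺ + 2e⁻ → Co → n(Co) = 0.09535/2 = 0.04768 mol → 2.81 g
Anode: 2H₂O → O₂ + 4H⁺ + 4e⁻ → n(O₂) = 0.09535/4 = 0.02384 mol → 0.572 L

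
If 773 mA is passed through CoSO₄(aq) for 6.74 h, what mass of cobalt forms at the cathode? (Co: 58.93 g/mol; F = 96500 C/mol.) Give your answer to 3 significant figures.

Q = It = 0.773 × 24264 = 18760 C
Moles of electrons = 18760 / 96500 = 0.1944 mol
Co²⁺ + 2e⁻ → Co, so n(Co) = 0.1944 / 2 = 0.09720 mol
m = 0.09720 × 58.93 = 5.73 g

5.73 g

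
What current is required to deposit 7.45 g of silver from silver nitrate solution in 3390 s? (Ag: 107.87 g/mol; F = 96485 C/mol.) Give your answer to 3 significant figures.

n(Ag) = 7.45 / 107.87 = 0.06906 mol
Ag⁺ + e⁻ → Ag, so n(e⁻) = 0.06906 mol
Q = 0.06906 × 96485 = 6663 C
I = Q / t = 6663 / 3390 s = 1.97 A

1.97 A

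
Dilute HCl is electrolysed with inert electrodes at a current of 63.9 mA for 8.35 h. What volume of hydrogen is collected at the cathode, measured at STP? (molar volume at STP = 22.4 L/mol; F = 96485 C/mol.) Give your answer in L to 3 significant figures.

0.223 L

Q = 0.0639 A × 30060 s = 1921 C
n(e⁻) = Q/F = 1921/96485 = 0.01991 mol
2H⁺ + 2e⁻ → H₂, so n(H₂) = 0.01991 / 2 = 0.009955 mol
V = 0.009955 × 22.4 = 0.2230 L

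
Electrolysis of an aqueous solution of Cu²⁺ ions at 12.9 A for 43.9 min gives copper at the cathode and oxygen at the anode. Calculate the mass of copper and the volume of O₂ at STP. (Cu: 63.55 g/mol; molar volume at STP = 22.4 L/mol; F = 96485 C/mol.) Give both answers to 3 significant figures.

11.2 g Cu; 1.97 L O₂

Q = 12.9 × 2634 = 33980 C; n(e⁻) = 33980 / 96485 = 0.3522 mol
Cathode: Cu²⁺ + 2e⁻ → Cu → n(Cu) = 0.3522/2 = 0.1761 mol → 11.2 g
Anode: 2H₂O → O₂ + 4H⁺ + 4e⁻ → n(O₂) = 0.3522/4 = 0.08805 mol → 1.97 L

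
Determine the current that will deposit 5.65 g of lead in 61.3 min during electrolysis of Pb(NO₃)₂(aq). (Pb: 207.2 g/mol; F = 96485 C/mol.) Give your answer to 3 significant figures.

1.43 A

n(Pb) = 5.65 / 207.2 = 0.02727 mol
Pb²⁺ + 2e⁻ → Pb, so n(e⁻) = 2 × 0.02727 = 0.05454 mol
Q = 0.05454 × 96485 = 5262 C
I = Q / t = 5262 / 3678 s = 1.43 A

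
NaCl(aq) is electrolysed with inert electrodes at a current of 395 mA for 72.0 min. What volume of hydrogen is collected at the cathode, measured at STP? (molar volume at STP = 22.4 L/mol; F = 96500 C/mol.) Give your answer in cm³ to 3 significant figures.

Q = It = 0.395 × 4320 = 1706 C
Moles of electrons = 1706 / 96500 = 0.01768 mol
2H⁺ + 2e⁻ → H₂, so n(H₂) = 0.01768 / 2 = 0.008840 mol
V = 0.008840 × 22.4 = 0.1980 L
= 198 cm³

198 cm³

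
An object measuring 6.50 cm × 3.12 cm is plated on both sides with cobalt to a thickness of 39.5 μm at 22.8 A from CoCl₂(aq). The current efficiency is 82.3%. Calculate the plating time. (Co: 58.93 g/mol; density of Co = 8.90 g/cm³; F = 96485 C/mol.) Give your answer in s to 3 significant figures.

249 s

Plated area = 2 × 6.50 × 3.12 = 40.56 cm²
Volume = 40.56 × 39.5×10⁻⁴ cm = 0.1602 cm³
m(Co) = 0.1602 × 8.90 = 1.426 g
n(Co) = 1.426 / 58.93 = 0.02420 mol; n(e⁻) = 2 × 0.02420 = 0.04840 mol
Q = 0.04840 × 96485 / 0.823 = 5674 C
t = 5674 / 22.8 = 248.9 s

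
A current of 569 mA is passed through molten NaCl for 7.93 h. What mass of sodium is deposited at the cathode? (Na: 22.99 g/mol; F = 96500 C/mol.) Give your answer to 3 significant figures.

3.87 g

Charge passed = 0.569 × 28548 = 16240 C
n(e⁻) = 16240 / 96500 = 0.1683 mol
Na⁺ + e⁻ → Na, so n(Na) = 0.1683 mol
m = 0.1683 × 22.99 = 3.87 g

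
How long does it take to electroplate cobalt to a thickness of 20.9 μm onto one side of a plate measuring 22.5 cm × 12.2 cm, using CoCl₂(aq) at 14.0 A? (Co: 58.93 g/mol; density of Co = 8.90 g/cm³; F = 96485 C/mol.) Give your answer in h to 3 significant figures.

Plated area = 22.5 × 12.2 = 274.5 cm²
Volume = 274.5 × 20.9×10⁻⁴ cm = 0.5737 cm³
m(Co) = 0.5737 × 8.90 = 5.106 g
n(Co) = 5.106 / 58.93 = 0.08665 mol; n(e⁻) = 2 × 0.08665 = 0.1733 mol
Q = 0.1733 × 96485 = 16720 C
t = 16720 / 14.0 = 1194 s = 0.332 h

0.332 h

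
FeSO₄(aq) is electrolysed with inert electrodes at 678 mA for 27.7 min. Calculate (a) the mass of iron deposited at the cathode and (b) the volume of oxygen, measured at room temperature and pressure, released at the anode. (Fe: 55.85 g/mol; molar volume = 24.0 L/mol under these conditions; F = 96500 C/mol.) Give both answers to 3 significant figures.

Q = 0.678 × 1662 = 1127 C; n(e⁻) = 1127 / 96500 = 0.01168 mol
Cathode: Fe²⁺ + 2e⁻ → Fe → n(Fe) = 0.01168/2 = 0.005840 mol → 0.326 g
Anode: 2H₂O → O₂ + 4H⁺ + 4e⁻ → n(O₂) = 0.01168/4 = 0.002920 mol → 0.0701 L

0.326 g Fe; 0.0701 L O₂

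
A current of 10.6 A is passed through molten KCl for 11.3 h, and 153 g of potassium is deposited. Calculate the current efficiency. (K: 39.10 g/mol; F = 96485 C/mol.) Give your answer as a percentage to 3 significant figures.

Q = 10.6 × 40680 = 4.312×10^5 C
n(e⁻) = 4.312×10^5 / 96485 = 4.469 mol
K⁺ + e⁻ → K, so theoretical n(K) = 4.469 mol → 174.7 g
Efficiency = 153 / 174.7 = 0.8758 = 87.6%

87.6%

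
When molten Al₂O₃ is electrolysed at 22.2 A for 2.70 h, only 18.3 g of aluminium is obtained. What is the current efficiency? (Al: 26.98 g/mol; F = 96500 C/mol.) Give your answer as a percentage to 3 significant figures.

Q = 22.2 × 9720 = 2.158×10^5 C
n(e⁻) = 2.158×10^5 / 96500 = 2.236 mol
Al³⁺ + 3e⁻ → Al, so theoretical n(Al) = 0.7453 mol → 20.11 g
Efficiency = 18.3 / 20.11 = 0.9100 = 91.0%

91.0%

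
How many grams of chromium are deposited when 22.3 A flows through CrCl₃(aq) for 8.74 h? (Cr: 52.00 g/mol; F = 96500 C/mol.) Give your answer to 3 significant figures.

126 g

Q = It = 22.3 × 31464 = 7.016×10^5 C
n(e⁻) = 7.016×10^5 / 96500 = 7.270 mol
Cr³⁺ + 3e⁻ → Cr, so n(Cr) = 7.270 / 3 = 2.423 mol
m = 2.423 × 52.00 = 126 g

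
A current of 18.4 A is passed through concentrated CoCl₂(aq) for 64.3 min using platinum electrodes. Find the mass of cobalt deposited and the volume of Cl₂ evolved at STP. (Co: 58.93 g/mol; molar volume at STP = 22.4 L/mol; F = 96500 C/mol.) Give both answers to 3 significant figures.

21.7 g Co; 8.24 L Cl₂

Q = 18.4 × 3858 = 70990 C; n(e⁻) = 70990 / 96500 = 0.7356 mol
Cathode: Co²⁺ + 2e⁻ → Co → n(Co) = 0.7356/2 = 0.3678 mol → 21.7 g
Anode: 2Cl⁻ → Cl₂ + 2e⁻ → n(Cl₂) = 0.7356/2 = 0.3678 mol → 8.24 L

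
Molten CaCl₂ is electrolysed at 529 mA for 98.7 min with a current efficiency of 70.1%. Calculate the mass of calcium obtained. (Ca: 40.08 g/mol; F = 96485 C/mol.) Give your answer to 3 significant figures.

0.456 g

Q = 0.529 × 5922 = 3133 C
n(e⁻) = 3133 / 96485 = 0.03247 mol
Ca²⁺ + 2e⁻ → Ca, so theoretical m(Ca) = 0.01624 × 40.08 = 0.6509 g
Actual mass = 70.1% × 0.6509 = 0.456 g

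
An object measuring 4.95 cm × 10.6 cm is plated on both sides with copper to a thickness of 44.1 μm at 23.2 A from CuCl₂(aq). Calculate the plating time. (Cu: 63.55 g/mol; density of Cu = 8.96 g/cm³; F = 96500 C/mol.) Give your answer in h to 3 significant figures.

Plated area = 2 × 4.95 × 10.6 = 104.9 cm²
Volume = 104.9 × 44.1×10⁻⁴ cm = 0.4626 cm³
m(Cu) = 0.4626 × 8.96 = 4.145 g
n(Cu) = 4.145 / 63.55 = 0.06522 mol; n(e⁻) = 2 × 0.06522 = 0.1304 mol
Q = 0.1304 × 96500 = 12580 C
t = 12580 / 23.2 = 542.2 s = 0.151 h

0.151 h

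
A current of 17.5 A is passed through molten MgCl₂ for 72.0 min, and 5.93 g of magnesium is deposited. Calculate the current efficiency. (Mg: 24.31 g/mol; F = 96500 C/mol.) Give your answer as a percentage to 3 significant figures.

62.3%

Q = 17.5 × 4320 = 75600 C
n(e⁻) = 75600 / 96500 = 0.7834 mol
Mg²⁺ + 2e⁻ → Mg, so theoretical n(Mg) = 0.3917 mol → 9.522 g
Efficiency = 5.93 / 9.522 = 0.6228 = 62.3%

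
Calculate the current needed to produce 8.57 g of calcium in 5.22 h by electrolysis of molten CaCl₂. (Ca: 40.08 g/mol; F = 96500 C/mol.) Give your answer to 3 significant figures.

2.20 A

n(Ca) = 8.57 / 40.08 = 0.2138 mol
Ca²⁺ + 2e⁻ → Ca, so n(e⁻) = 2 × 0.2138 = 0.4276 mol
Q = 0.4276 × 96500 = 41260 C
I = Q / t = 41260 / 18792 s = 2.20 A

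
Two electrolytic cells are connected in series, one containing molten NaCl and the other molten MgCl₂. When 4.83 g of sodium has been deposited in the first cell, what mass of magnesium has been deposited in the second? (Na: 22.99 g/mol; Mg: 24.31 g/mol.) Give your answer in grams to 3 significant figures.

2.55 g

n(Na) = 4.83 / 22.99 = 0.2101 mol
Na⁺ + e⁻ → Na, so n(e⁻) = 0.2101 mol
Since the cells are in series, n(e⁻) in the Mg cell is also 0.2101 mol.
Mg²⁺ + 2e⁻ → Mg, so n(Mg) = 0.2101 / 2 = 0.1051 mol
m(Mg) = 0.1051 × 24.31 = 2.55 g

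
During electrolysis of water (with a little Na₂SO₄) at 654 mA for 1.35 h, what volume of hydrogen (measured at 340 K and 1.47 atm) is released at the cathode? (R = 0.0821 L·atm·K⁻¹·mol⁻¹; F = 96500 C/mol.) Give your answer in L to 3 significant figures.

Q = 0.654 A × 4860 s = 3178 C
n(e⁻) = Q/F = 3178/96500 = 0.03293 mol
2H⁺ + 2e⁻ → H₂, so n(H₂) = 0.03293 / 2 = 0.01647 mol
V = nRT/P = 0.01647 × 0.0821 × 340 / 1.47 = 0.3128 L

0.313 L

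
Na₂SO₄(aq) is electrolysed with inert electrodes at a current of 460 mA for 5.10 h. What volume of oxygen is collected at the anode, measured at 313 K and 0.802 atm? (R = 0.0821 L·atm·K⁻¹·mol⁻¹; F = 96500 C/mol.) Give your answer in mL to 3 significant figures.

Charge passed = 0.460 × 18360 = 8446 C
Moles of electrons = 8446 / 96500 = 0.08752 mol
2H₂O → O₂ + 4H⁺ + 4e⁻, so n(O₂) = 0.08752 / 4 = 0.02188 mol
V = nRT/P = 0.02188 × 0.0821 × 313 / 0.802 = 0.7011 L
= 701 mL

701 mL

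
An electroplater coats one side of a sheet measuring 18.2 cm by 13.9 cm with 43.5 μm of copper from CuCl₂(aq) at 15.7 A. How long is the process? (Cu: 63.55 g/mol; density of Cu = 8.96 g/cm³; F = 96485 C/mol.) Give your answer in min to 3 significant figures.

31.8 min

Plated area = 18.2 × 13.9 = 253.0 cm²
Volume = 253.0 × 43.5×10⁻⁴ cm = 1.101 cm³
m(Cu) = 1.101 × 8.96 = 9.865 g
n(Cu) = 9.865 / 63.55 = 0.1552 mol; n(e⁻) = 2 × 0.1552 = 0.3104 mol
Q = 0.3104 × 96485 = 29950 C
t = 29950 / 15.7 = 1908 s = 31.8 min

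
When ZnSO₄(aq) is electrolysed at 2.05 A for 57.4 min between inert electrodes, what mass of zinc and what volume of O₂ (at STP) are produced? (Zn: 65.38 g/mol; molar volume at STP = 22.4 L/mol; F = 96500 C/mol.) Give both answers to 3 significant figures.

2.39 g Zn; 0.410 L O₂

Q = 2.05 × 3444 = 7060 C; n(e⁻) = 7060 / 96500 = 0.07316 mol
Cathode: Zn²⁺ + 2e⁻ → Zn → n(Zn) = 0.07316/2 = 0.03658 mol → 2.39 g
Anode: 2H₂O → O₂ + 4H⁺ + 4e⁻ → n(O₂) = 0.07316/4 = 0.01829 mol → 0.410 L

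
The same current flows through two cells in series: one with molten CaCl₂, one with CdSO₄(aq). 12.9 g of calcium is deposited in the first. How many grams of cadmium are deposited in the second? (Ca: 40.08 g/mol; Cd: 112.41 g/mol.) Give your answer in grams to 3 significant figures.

36.2 g

n(Ca) = 12.9 / 40.08 = 0.3219 mol
Ca²⁺ + 2e⁻ → Ca, so n(e⁻) = 2 × 0.3219 = 0.6438 mol
In series, the same 0.6438 mol of electrons flows through the second cell.
Cd²⁺ + 2e⁻ → Cd, so n(Cd) = 0.6438 / 2 = 0.3219 mol
m(Cd) = 0.3219 × 112.41 = 36.2 g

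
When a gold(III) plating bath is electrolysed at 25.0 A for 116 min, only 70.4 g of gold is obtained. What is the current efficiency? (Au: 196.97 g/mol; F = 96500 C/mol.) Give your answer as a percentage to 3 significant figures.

Q = 25.0 × 6960 = 1.740×10^5 C
n(e⁻) = 1.740×10^5 / 96500 = 1.803 mol
Au³⁺ + 3e⁻ → Au, so theoretical n(Au) = 0.6010 mol → 118.4 g
Efficiency = 70.4 / 118.4 = 0.5946 = 59.5%

59.5%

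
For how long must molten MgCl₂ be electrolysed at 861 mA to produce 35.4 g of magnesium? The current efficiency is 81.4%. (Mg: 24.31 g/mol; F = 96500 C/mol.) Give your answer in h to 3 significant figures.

n(Mg) = 35.4 / 24.31 = 1.456 mol
Mg²⁺ + 2e⁻ → Mg, so n(e⁻) = 2 × 1.456 = 2.912 mol
Q = 2.912 × 96500 / 0.814 = 3.452×10^5 C
t = Q / I = 3.452×10^5 / 0.861 = 4.009×10^5 s = 111 h

111 h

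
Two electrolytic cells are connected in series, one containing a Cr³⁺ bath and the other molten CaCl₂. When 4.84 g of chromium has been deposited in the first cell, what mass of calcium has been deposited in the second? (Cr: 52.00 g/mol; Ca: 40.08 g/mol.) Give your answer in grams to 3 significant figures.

n(Cr) = 4.84 / 52.00 = 0.09308 mol
Cr³⁺ + 3e⁻ → Cr, so n(e⁻) = 3 × 0.09308 = 0.2792 mol
The cells are in series, so the same charge (and hence the same n(e⁻) = 0.2792 mol) passes through both.
Ca²⁺ + 2e⁻ → Ca, so n(Ca) = 0.2792 / 2 = 0.1396 mol
m(Ca) = 0.1396 × 40.08 = 5.60 g

5.60 g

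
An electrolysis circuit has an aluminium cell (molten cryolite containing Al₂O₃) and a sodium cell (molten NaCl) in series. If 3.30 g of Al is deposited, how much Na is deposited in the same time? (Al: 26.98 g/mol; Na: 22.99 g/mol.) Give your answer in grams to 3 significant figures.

8.44 g

n(Al) = 3.30 / 26.98 = 0.1223 mol
Al³⁺ + 3e⁻ → Al, so n(e⁻) = 3 × 0.1223 = 0.3669 mol
The cells are in series, so the same charge (and hence the same n(e⁻) = 0.3669 mol) passes through both.
Na⁺ + e⁻ → Na, so n(Na) = 0.3669 mol
m(Na) = 0.3669 × 22.99 = 8.44 g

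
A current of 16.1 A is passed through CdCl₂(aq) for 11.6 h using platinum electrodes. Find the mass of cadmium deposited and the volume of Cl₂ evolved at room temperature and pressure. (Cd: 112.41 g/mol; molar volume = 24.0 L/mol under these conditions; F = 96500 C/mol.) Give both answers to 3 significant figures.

Q = 16.1 × 41760 = 6.723×10^5 C; n(e⁻) = 6.723×10^5 / 96500 = 6.967 mol
Cathode: Cd²⁺ + 2e⁻ → Cd → n(Cd) = 6.967/2 = 3.484 mol → 392 g
Anode: 2Cl⁻ → Cl₂ + 2e⁻ → n(Cl₂) = 6.967/2 = 3.484 mol → 83.6 L

392 g Cd; 83.6 L Cl₂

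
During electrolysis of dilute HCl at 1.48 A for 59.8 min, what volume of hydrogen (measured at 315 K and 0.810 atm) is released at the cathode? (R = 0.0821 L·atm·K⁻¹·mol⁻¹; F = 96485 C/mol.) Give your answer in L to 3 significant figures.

Q = It = 1.48 × 3588 = 5310 C
n(e⁻) = 5310 / 96485 = 0.05503 mol
2H⁺ + 2e⁻ → H₂, so n(H₂) = 0.05503 / 2 = 0.02752 mol
V = nRT/P = 0.02752 × 0.0821 × 315 / 0.810 = 0.8787 L

0.879 L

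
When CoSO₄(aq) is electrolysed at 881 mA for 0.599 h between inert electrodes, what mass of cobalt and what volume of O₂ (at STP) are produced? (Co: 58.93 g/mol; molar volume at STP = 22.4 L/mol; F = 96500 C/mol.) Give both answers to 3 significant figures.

0.580 g Co; 0.110 L O₂

Q = 0.881 × 2156.4 = 1900 C; n(e⁻) = 1900 / 96500 = 0.01969 mol
Cathode: Co²⁺ + 2e⁻ → Co → n(Co) = 0.01969/2 = 0.009845 mol → 0.580 g
Anode: 2H₂O → O₂ + 4H⁺ + 4e⁻ → n(O₂) = 0.01969/4 = 0.004923 mol → 0.110 L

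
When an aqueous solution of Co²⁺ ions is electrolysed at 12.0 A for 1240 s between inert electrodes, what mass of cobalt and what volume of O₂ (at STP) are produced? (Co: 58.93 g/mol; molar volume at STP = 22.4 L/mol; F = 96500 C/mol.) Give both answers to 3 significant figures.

Q = 12.0 × 1240 = 14880 C; n(e⁻) = 14880 / 96500 = 0.1542 mol
Cathode: Co²⁺ + 2e⁻ → Co → n(Co) = 0.1542/2 = 0.07710 mol → 4.54 g
Anode: 2H₂O → O₂ + 4H⁺ + 4e⁻ → n(O₂) = 0.1542/4 = 0.03855 mol → 0.864 L

4.54 g Co; 0.864 L O₂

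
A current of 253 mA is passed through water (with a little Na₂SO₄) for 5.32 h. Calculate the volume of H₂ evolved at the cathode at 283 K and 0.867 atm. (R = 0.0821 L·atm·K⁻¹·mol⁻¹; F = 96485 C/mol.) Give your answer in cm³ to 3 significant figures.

673 cm³

Q = It = 0.253 × 19152 = 4845 C
n(e⁻) = Q/F = 4845/96485 = 0.05022 mol
2H⁺ + 2e⁻ → H₂, so n(H₂) = 0.05022 / 2 = 0.02511 mol
V = nRT/P = 0.02511 × 0.0821 × 283 / 0.867 = 0.6729 L
= 673 cm³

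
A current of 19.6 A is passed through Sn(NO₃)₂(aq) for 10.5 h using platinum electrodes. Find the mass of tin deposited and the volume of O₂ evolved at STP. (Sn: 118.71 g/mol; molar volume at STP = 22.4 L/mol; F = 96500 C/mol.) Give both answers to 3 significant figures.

456 g Sn; 43.0 L O₂

Q = 19.6 × 37800 = 7.409×10^5 C; n(e⁻) = 7.409×10^5 / 96500 = 7.678 mol
Cathode: Sn²⁺ + 2e⁻ → Sn → n(Sn) = 7.678/2 = 3.839 mol → 456 g
Anode: 2H₂O → O₂ + 4H⁺ + 4e⁻ → n(O₂) = 7.678/4 = 1.920 mol → 43.0 L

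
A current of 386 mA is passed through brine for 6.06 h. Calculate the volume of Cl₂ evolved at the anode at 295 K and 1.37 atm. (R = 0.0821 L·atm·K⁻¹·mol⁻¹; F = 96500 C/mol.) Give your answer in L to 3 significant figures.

0.771 L

Q = It = 0.386 × 21816 = 8421 C
n(e⁻) = Q/F = 8421/96500 = 0.08726 mol
2Cl⁻ → Cl₂ + 2e⁻, so n(Cl₂) = 0.08726 / 2 = 0.04363 mol
V = nRT/P = 0.04363 × 0.0821 × 295 / 1.37 = 0.7713 L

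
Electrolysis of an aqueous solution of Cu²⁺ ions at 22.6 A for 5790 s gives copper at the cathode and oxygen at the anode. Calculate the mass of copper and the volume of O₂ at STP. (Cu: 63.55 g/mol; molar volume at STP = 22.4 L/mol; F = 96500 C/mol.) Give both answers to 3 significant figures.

43.1 g Cu; 7.59 L O₂

Q = 22.6 × 5790 = 1.309×10^5 C; n(e⁻) = 1.309×10^5 / 96500 = 1.356 mol
Cathode: Cu²⁺ + 2e⁻ → Cu → n(Cu) = 1.356/2 = 0.6780 mol → 43.1 g
Anode: 2H₂O → O₂ + 4H⁺ + 4e⁻ → n(O₂) = 1.356/4 = 0.3390 mol → 7.59 L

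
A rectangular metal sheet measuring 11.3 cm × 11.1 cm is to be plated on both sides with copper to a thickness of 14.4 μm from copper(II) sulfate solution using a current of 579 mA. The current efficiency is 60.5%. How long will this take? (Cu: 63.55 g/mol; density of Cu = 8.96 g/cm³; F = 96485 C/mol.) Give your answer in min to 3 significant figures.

Plated area = 2 × 11.3 × 11.1 = 250.9 cm²
Volume = 250.9 × 14.4×10⁻⁴ cm = 0.3613 cm³
m(Cu) = 0.3613 × 8.96 = 3.237 g
n(Cu) = 3.237 / 63.55 = 0.05094 mol; n(e⁻) = 2 × 0.05094 = 0.1019 mol
Q = 0.1019 × 96485 / 0.605 = 16250 C
t = 16250 / 0.579 = 28070 s = 468 min

468 min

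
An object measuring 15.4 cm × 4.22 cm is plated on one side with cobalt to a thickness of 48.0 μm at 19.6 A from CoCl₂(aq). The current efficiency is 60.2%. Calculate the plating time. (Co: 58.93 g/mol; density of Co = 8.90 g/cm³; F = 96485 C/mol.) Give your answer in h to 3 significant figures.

0.214 h

Plated area = 15.4 × 4.22 = 64.99 cm²
Volume = 64.99 × 48.0×10⁻⁴ cm = 0.3120 cm³
m(Co) = 0.3120 × 8.90 = 2.777 g
n(Co) = 2.777 / 58.93 = 0.04712 mol; n(e⁻) = 2 × 0.04712 = 0.09424 mol
Q = 0.09424 × 96485 / 0.602 = 15100 C
t = 15100 / 19.6 = 770.4 s = 0.214 h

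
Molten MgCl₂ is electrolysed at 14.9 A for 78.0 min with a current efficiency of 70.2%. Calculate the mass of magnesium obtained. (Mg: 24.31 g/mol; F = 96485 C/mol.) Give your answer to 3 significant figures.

Q = 14.9 × 4680 = 69730 C
n(e⁻) = 69730 / 96485 = 0.7227 mol
Mg²⁺ + 2e⁻ → Mg, so theoretical m(Mg) = 0.3614 × 24.31 = 8.786 g
Actual mass = 70.2% × 8.786 = 6.17 g

6.17 g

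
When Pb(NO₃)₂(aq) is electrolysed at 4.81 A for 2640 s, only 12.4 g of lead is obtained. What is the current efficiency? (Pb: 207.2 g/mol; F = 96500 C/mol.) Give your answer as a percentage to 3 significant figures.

91.0%

Q = 4.81 × 2640 = 12700 C
n(e⁻) = 12700 / 96500 = 0.1316 mol
Pb²⁺ + 2e⁻ → Pb, so theoretical n(Pb) = 0.06580 mol → 13.63 g
Efficiency = 12.4 / 13.63 = 0.9098 = 91.0%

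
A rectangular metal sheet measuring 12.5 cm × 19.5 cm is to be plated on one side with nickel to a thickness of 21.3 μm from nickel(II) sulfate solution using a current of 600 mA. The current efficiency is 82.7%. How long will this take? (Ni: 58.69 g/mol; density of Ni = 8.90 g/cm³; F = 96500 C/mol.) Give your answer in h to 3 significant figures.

Plated area = 12.5 × 19.5 = 243.8 cm²
Volume = 243.8 × 21.3×10⁻⁴ cm = 0.5193 cm³
m(Ni) = 0.5193 × 8.90 = 4.622 g
n(Ni) = 4.622 / 58.69 = 0.07875 mol; n(e⁻) = 2 × 0.07875 = 0.1575 mol
Q = 0.1575 × 96500 / 0.827 = 18380 C
t = 18380 / 0.600 = 30630 s = 8.51 h

8.51 h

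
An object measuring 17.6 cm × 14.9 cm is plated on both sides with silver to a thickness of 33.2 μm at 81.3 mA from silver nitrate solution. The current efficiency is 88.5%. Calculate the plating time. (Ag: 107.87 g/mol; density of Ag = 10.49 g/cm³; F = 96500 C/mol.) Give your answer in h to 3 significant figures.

63.1 h

Plated area = 2 × 17.6 × 14.9 = 524.5 cm²
Volume = 524.5 × 33.2×10⁻⁴ cm = 1.741 cm³
m(Ag) = 1.741 × 10.49 = 18.26 g
n(Ag) = 18.26 / 107.87 = 0.1693 mol; n(e⁻) = 0.1693 mol
Q = 0.1693 × 96500 / 0.885 = 18460 C
t = 18460 / 0.0813 = 2.271×10^5 s = 63.1 h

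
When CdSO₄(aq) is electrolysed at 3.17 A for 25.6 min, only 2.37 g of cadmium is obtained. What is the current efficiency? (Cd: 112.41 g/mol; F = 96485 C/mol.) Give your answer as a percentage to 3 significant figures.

83.6%

Q = 3.17 × 1536 = 4869 C
n(e⁻) = 4869 / 96485 = 0.05046 mol
Cd²⁺ + 2e⁻ → Cd, so theoretical n(Cd) = 0.02523 mol → 2.836 g
Efficiency = 2.37 / 2.836 = 0.8357 = 83.6%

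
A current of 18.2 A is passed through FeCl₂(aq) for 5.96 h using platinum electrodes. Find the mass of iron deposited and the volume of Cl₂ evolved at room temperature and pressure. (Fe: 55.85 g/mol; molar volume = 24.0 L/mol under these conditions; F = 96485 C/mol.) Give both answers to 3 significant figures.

Q = 18.2 × 21456 = 3.905×10^5 C; n(e⁻) = 3.905×10^5 / 96485 = 4.047 mol
Cathode: Fe²⁺ + 2e⁻ → Fe → n(Fe) = 4.047/2 = 2.024 mol → 113 g
Anode: 2Cl⁻ → Cl₂ + 2e⁻ → n(Cl₂) = 4.047/2 = 2.024 mol → 48.6 L

113 g Fe; 48.6 L Cl₂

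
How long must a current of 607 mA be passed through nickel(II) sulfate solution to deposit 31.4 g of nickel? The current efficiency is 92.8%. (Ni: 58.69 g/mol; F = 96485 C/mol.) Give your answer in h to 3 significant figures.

n(Ni) = 31.4 / 58.69 = 0.5350 mol
Ni²⁺ + 2e⁻ → Ni, so n(e⁻) = 2 × 0.5350 = 1.070 mol
Q = 1.070 × 96485 / 0.928 = 1.112×10^5 C
t = Q / I = 1.112×10^5 / 0.607 = 1.832×10^5 s = 50.9 h

50.9 h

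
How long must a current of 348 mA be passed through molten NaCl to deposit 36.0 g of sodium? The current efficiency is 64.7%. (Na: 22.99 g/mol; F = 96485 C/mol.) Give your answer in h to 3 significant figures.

186 h

n(Na) = 36.0 / 22.99 = 1.566 mol
Na⁺ + e⁻ → Na, so n(e⁻) = 1.566 mol
Q = 1.566 × 96485 / 0.647 = 2.335×10^5 C
t = Q / I = 2.335×10^5 / 0.348 = 6.710×10^5 s = 186 h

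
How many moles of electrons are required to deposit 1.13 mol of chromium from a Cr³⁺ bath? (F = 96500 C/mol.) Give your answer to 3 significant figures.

3.39 mol

Cr³⁺ + 3e⁻ → Cr, so n(e⁻) = 3 × 1.13 = 3.390 mol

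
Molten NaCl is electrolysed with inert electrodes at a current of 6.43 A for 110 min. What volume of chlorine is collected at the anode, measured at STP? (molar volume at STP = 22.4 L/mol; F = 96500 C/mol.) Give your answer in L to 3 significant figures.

4.93 L

Charge passed = 6.43 × 6600 = 42440 C
n(e⁻) = 42440 / 96500 = 0.4398 mol
2Cl⁻ → Cl₂ + 2e⁻, so n(Cl₂) = 0.4398 / 2 = 0.2199 mol
V = 0.2199 × 22.4 = 4.926 L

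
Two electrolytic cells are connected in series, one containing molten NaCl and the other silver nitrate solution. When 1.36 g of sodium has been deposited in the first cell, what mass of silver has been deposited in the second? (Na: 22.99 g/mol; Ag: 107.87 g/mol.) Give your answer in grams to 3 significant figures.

n(Na) = 1.36 / 22.99 = 0.05916 mol
Na⁺ + e⁻ → Na, so n(e⁻) = 0.05916 mol
The cells are in series, so the same charge (and hence the same n(e⁻) = 0.05916 mol) passes through both.
Ag⁺ + e⁻ → Ag, so n(Ag) = 0.05916 mol
m(Ag) = 0.05916 × 107.87 = 6.38 g

6.38 g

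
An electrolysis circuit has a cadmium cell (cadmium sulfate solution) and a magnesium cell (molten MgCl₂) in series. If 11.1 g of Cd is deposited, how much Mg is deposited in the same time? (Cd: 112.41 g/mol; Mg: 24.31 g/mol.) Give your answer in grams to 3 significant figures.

n(Cd) = 11.1 / 112.41 = 0.09875 mol
Cd²⁺ + 2e⁻ → Cd, so n(e⁻) = 2 × 0.09875 = 0.1975 mol
In series, the same 0.1975 mol of electrons flows through the second cell.
Mg²⁺ + 2e⁻ → Mg, so n(Mg) = 0.1975 / 2 = 0.09875 mol
m(Mg) = 0.09875 × 24.31 = 2.40 g

2.40 g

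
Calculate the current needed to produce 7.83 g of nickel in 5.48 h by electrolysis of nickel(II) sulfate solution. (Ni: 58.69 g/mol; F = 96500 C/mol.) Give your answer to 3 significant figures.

n(Ni) = 7.83 / 58.69 = 0.1334 mol
Ni²⁺ + 2e⁻ → Ni, so n(e⁻) = 2 × 0.1334 = 0.2668 mol
Q = 0.2668 × 96500 = 25750 C
I = Q / t = 25750 / 19728 s = 1.31 A

1.31 A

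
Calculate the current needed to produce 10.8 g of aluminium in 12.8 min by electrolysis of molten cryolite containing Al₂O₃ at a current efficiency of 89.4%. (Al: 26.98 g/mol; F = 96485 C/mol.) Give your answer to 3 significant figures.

169 A

n(Al) = 10.8 / 26.98 = 0.4003 mol
Al³⁺ + 3e⁻ → Al, so n(e⁻) = 3 × 0.4003 = 1.201 mol
Q = 1.201 × 96485 / 0.894 = 1.296×10^5 C
I = Q / t = 1.296×10^5 / 768 s = 169 A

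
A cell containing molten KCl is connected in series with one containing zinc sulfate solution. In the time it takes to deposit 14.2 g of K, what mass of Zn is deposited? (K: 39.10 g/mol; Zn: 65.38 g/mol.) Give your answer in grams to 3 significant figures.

n(K) = 14.2 / 39.10 = 0.3632 mol
K⁺ + e⁻ → K, so n(e⁻) = 0.3632 mol
Since the cells are in series, n(e⁻) in the Zn cell is also 0.3632 mol.
Zn²⁺ + 2e⁻ → Zn, so n(Zn) = 0.3632 / 2 = 0.1816 mol
m(Zn) = 0.1816 × 65.38 = 11.9 g

11.9 g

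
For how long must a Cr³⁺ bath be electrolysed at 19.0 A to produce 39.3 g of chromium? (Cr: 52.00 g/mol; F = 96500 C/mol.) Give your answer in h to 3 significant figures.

3.20 h

n(Cr) = 39.3 / 52.00 = 0.7558 mol
Cr³⁺ + 3e⁻ → Cr, so n(e⁻) = 3 × 0.7558 = 2.267 mol
Q = 2.267 × 96500 = 2.188×10^5 C
t = Q / I = 2.188×10^5 / 19.0 = 11520 s = 3.20 h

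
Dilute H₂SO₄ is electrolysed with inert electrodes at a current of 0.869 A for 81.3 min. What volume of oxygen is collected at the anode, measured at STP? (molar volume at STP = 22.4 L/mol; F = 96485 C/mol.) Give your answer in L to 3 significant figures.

Charge passed = 0.869 × 4878 = 4239 C
n(e⁻) = 4239 / 96485 = 0.04393 mol
2H₂O → O₂ + 4H⁺ + 4e⁻, so n(O₂) = 0.04393 / 4 = 0.01098 mol
V = 0.01098 × 22.4 = 0.2460 L

0.246 L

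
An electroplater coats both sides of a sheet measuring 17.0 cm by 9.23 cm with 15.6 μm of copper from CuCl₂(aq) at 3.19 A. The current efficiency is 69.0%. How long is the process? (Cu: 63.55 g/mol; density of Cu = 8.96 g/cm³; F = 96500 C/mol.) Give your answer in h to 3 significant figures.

Plated area = 2 × 17.0 × 9.23 = 313.8 cm²
Volume = 313.8 × 15.6×10⁻⁴ cm = 0.4895 cm³
m(Cu) = 0.4895 × 8.96 = 4.386 g
n(Cu) = 4.386 / 63.55 = 0.06902 mol; n(e⁻) = 2 × 0.06902 = 0.1380 mol
Q = 0.1380 × 96500 / 0.690 = 19300 C
t = 19300 / 3.19 = 6050 s = 1.68 h

1.68 h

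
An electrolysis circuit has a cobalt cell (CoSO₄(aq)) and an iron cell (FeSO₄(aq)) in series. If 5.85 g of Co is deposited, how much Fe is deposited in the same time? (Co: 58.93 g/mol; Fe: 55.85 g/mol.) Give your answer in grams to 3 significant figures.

n(Co) = 5.85 / 58.93 = 0.09927 mol
Co²⁺ + 2e⁻ → Co, so n(e⁻) = 2 × 0.09927 = 0.1985 mol
Same current for the same time ⇒ same n(e⁻) = 0.1985 mol in both cells.
Fe²⁺ + 2e⁻ → Fe, so n(Fe) = 0.1985 / 2 = 0.09925 mol
m(Fe) = 0.09925 × 55.85 = 5.54 g

5.54 g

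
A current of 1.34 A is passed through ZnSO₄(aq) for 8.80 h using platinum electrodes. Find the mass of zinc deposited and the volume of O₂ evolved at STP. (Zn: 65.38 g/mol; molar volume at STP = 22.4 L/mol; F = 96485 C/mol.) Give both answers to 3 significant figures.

14.4 g Zn; 2.46 L O₂

Q = 1.34 × 31680 = 42450 C; n(e⁻) = 42450 / 96485 = 0.4400 mol
Cathode: Zn²⁺ + 2e⁻ → Zn → n(Zn) = 0.4400/2 = 0.2200 mol → 14.4 g
Anode: 2H₂O → O₂ + 4H⁺ + 4e⁻ → n(O₂) = 0.4400/4 = 0.1100 mol → 2.46 L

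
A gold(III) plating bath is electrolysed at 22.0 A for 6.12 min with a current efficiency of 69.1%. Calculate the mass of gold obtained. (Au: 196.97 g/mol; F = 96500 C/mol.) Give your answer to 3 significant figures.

Q = 22.0 × 367.2 = 8078 C
n(e⁻) = 8078 / 96500 = 0.08371 mol
Au³⁺ + 3e⁻ → Au, so theoretical m(Au) = 0.02790 × 196.97 = 5.495 g
Actual mass = 69.1% × 5.495 = 3.80 g

3.80 g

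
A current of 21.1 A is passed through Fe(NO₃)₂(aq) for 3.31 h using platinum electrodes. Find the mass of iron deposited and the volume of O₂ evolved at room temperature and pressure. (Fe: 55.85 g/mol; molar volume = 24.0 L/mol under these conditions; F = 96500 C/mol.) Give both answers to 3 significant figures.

Q = 21.1 × 11916 = 2.514×10^5 C; n(e⁻) = 2.514×10^5 / 96500 = 2.605 mol
Cathode: Fe²⁺ + 2e⁻ → Fe → n(Fe) = 2.605/2 = 1.303 mol → 72.8 g
Anode: 2H₂O → O₂ + 4H⁺ + 4e⁻ → n(O₂) = 2.605/4 = 0.6513 mol → 15.6 L

72.8 g Fe; 15.6 L O₂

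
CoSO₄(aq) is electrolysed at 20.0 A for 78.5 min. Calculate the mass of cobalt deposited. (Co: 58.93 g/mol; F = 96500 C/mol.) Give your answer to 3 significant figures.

28.8 g

Charge passed = 20.0 × 4710 = 94200 C
n(e⁻) = 94200 / 96500 = 0.9762 mol
Co²⁺ + 2e⁻ → Co, so n(Co) = 0.9762 / 2 = 0.4881 mol
m = 0.4881 × 58.93 = 28.8 g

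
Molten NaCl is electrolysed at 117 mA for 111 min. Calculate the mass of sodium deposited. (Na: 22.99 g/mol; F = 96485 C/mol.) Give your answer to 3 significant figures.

Q = 0.117 A × 6660 s = 779.2 C
Moles of electrons = 779.2 / 96485 = 0.008076 mol
Na⁺ + e⁻ → Na, so n(Na) = 0.008076 mol
m = 0.008076 × 22.99 = 0.186 g

0.186 g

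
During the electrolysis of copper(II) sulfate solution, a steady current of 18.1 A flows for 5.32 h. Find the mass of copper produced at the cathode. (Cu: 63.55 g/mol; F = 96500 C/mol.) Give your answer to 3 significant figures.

114 g

Charge passed = 18.1 × 19152 = 3.467×10^5 C
n(e⁻) = 3.467×10^5 / 96500 = 3.593 mol
Cu²⁺ + 2e⁻ → Cu, so n(Cu) = 3.593 / 2 = 1.797 mol
m = 1.797 × 63.55 = 114 g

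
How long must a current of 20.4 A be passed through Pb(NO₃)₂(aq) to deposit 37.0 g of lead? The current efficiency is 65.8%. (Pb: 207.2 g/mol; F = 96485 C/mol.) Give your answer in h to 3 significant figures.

0.713 h

n(Pb) = 37.0 / 207.2 = 0.1786 mol
Pb²⁺ + 2e⁻ → Pb, so n(e⁻) = 2 × 0.1786 = 0.3572 mol
Q = 0.3572 × 96485 / 0.658 = 52380 C
t = Q / I = 52380 / 20.4 = 2568 s = 0.713 h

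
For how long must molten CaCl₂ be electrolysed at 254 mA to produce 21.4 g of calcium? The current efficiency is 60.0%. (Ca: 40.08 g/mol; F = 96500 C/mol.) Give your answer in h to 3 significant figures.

188 h

n(Ca) = 21.4 / 40.08 = 0.5339 mol
Ca²⁺ + 2e⁻ → Ca, so n(e⁻) = 2 × 0.5339 = 1.068 mol
Q = 1.068 × 96500 / 0.600 = 1.718×10^5 C
t = Q / I = 1.718×10^5 / 0.254 = 6.764×10^5 s = 188 h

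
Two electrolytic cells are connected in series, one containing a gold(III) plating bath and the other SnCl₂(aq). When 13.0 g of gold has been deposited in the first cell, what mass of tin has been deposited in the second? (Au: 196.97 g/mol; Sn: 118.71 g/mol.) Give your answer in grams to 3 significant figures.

n(Au) = 13.0 / 196.97 = 0.06600 mol
Au³⁺ + 3e⁻ → Au, so n(e⁻) = 3 × 0.06600 = 0.1980 mol
The cells are in series, so the same charge (and hence the same n(e⁻) = 0.1980 mol) passes through both.
Sn²⁺ + 2e⁻ → Sn, so n(Sn) = 0.1980 / 2 = 0.09900 mol
m(Sn) = 0.09900 × 118.71 = 11.8 g

11.8 g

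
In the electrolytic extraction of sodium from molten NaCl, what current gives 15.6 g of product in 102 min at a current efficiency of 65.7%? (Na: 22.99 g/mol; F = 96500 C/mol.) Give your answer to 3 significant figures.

n(Na) = 15.6 / 22.99 = 0.6786 mol
Na⁺ + e⁻ → Na, so n(e⁻) = 0.6786 mol
Q = 0.6786 × 96500 / 0.657 = 99670 C
I = Q / t = 99670 / 6120 s = 16.3 A

16.3 A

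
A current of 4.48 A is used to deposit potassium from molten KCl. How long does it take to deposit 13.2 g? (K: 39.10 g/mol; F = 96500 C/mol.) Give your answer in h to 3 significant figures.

n(K) = 13.2 / 39.10 = 0.3376 mol
K⁺ + e⁻ → K, so n(e⁻) = 0.3376 mol
Q = 0.3376 × 96500 = 32580 C
t = Q / I = 32580 / 4.48 = 7272 s = 2.02 h

2.02 h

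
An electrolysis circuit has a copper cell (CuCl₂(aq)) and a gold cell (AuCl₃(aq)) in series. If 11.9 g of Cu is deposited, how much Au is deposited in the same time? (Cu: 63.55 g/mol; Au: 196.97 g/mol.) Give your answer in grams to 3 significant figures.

n(Cu) = 11.9 / 63.55 = 0.1873 mol
Cu²⁺ + 2e⁻ → Cu, so n(e⁻) = 2 × 0.1873 = 0.3746 mol
In series, the same 0.3746 mol of electrons flows through the second cell.
Au³⁺ + 3e⁻ → Au, so n(Au) = 0.3746 / 3 = 0.1249 mol
m(Au) = 0.1249 × 196.97 = 24.6 g

24.6 g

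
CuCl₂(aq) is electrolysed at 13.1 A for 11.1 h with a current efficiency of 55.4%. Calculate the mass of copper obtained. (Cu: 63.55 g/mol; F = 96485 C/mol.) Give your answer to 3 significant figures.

95.5 g

Q = 13.1 × 39960 = 5.235×10^5 C
n(e⁻) = 5.235×10^5 / 96485 = 5.426 mol
Cu²⁺ + 2e⁻ → Cu, so theoretical m(Cu) = 2.713 × 63.55 = 172.4 g
Actual mass = 55.4% × 172.4 = 95.5 g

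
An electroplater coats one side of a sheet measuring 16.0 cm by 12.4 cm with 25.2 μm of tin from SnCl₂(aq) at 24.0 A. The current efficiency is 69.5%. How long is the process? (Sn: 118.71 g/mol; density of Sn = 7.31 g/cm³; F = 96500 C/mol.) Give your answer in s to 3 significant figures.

356 s

Plated area = 16.0 × 12.4 = 198.4 cm²
Volume = 198.4 × 25.2×10⁻⁴ cm = 0.5000 cm³
m(Sn) = 0.5000 × 7.31 = 3.655 g
n(Sn) = 3.655 / 118.71 = 0.03079 mol; n(e⁻) = 2 × 0.03079 = 0.06158 mol
Q = 0.06158 × 96500 / 0.695 = 8550 C
t = 8550 / 24.0 = 356.3 s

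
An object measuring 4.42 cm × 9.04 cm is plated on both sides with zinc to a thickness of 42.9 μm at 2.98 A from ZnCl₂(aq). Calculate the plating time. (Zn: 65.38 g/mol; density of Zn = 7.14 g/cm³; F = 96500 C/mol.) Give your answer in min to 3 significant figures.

Plated area = 2 × 4.42 × 9.04 = 79.91 cm²
Volume = 79.91 × 42.9×10⁻⁴ cm = 0.3428 cm³
m(Zn) = 0.3428 × 7.14 = 2.448 g
n(Zn) = 2.448 / 65.38 = 0.03744 mol; n(e⁻) = 2 × 0.03744 = 0.07488 mol
Q = 0.07488 × 96500 = 7226 C
t = 7226 / 2.98 = 2425 s = 40.4 min

40.4 min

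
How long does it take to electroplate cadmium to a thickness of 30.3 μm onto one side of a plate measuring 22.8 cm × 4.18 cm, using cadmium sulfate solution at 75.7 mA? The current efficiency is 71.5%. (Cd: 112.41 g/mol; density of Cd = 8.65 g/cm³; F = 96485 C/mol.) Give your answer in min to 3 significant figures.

1320 min

Plated area = 22.8 × 4.18 = 95.30 cm²
Volume = 95.30 × 30.3×10⁻⁴ cm = 0.2888 cm³
m(Cd) = 0.2888 × 8.65 = 2.498 g
n(Cd) = 2.498 / 112.41 = 0.02222 mol; n(e⁻) = 2 × 0.02222 = 0.04444 mol
Q = 0.04444 × 96485 / 0.715 = 5997 C
t = 5997 / 0.0757 = 79220 s = 1320 min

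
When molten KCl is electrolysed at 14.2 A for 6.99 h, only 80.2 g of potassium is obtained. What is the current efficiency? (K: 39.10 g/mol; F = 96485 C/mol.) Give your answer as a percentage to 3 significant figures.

55.4%

Q = 14.2 × 25164 = 3.573×10^5 C
n(e⁻) = 3.573×10^5 / 96485 = 3.703 mol
K⁺ + e⁻ → K, so theoretical n(K) = 3.703 mol → 144.8 g
Efficiency = 80.2 / 144.8 = 0.5539 = 55.4%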